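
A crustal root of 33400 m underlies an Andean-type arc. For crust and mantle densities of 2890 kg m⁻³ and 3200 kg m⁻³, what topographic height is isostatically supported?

3580 m

By Archimedes' principle applied to the lithosphere: ρ_c h = (ρ_m − ρ_c) r.
h = r (ρ_m − ρ_c) / ρ_c = 33400 m × (3200 − 2890) / 2890 = 3580 m.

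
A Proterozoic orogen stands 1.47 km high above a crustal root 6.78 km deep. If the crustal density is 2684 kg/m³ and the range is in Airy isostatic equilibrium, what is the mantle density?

Airy balance: ρ_c h = (ρ_m − ρ_c) r → ρ_m = ρ_c (1 + h/r).
ρ_m = 2684 × (1 + 1.47 km/6.78 km) = 3270 kg/m³.

3270 kg/m³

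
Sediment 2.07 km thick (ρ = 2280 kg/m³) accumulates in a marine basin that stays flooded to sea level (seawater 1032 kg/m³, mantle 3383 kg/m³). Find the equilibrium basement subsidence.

1.1 km

Submarine loading: the sediment displaces seawater, and the subsidence is in turn flooded, so s (ρ_m − ρ_w) = t (ρ_sed − ρ_w).
s = 2.07 km × (2280 − 1032) / (3383 − 1032) = 1.1 km.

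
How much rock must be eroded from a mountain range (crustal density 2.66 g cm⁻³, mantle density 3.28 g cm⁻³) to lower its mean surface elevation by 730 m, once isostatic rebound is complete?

3860 m

Net drop Δ = e − u = e − e ρ_c/ρ_m = e (ρ_m − ρ_c)/ρ_m.
e = Δ ρ_m/(ρ_m − ρ_c) = 730 m × 3.28/0.62 = 3860 m.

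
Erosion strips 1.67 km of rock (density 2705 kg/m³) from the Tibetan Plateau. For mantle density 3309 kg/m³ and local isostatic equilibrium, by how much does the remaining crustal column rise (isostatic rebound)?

Unloading: uplift u = e ρ_c/ρ_m = 1.67 km × 2705/3309 = 1.37 km.

1.37 km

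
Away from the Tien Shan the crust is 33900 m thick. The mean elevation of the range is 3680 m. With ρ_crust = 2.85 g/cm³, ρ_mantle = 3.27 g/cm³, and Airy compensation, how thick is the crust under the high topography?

62600 m

Root depth r = h ρ_c / (ρ_m − ρ_c) = 3680 m × 2.85 / 0.42 = 24970 m.
Total thickness = T + h + r = 33900 m + 3680 m + 24970 m = 62600 m.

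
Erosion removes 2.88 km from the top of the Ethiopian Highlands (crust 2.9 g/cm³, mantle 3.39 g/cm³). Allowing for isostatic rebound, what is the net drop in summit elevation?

Rebound u = e ρ_c/ρ_m = 2.88 km × 2.9/3.39 = 2.464 km.
Net surface drop = e − u = 2.88 km − 2.464 km = e (ρ_m − ρ_c)/ρ_m = 0.416 km.

0.416 km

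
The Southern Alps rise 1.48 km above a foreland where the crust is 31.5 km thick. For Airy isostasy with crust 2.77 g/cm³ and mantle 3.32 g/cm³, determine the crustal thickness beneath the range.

Root depth r = h ρ_c / (ρ_m − ρ_c) = 1.48 km × 2.77 / 0.55 = 7.454 km.
Total thickness = T + h + r = 31.5 km + 1.48 km + 7.454 km = 40.4 km.

40.4 km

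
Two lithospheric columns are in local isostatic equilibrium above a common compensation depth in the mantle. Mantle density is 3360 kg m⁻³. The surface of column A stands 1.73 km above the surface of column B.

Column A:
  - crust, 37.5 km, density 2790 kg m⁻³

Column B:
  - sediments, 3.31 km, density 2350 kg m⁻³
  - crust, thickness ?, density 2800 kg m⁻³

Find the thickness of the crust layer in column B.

Take the compensation level at the base of the deeper column (depth z_c below the surface of column A) and equate Σ ρ_i t_i down to z_c; mantle fills any gap and the z_c terms cancel.
Column A: 37.5×2790 + (z_c − 37.5)×3360
Column B: 1.73×0 + 3.31×2350 + x×2800 + (z_c − 1.73 − 3.31 − x)×3360
The z_c×3360 term appears on both sides and cancels. Collect the known terms of each column as K = Σ(ρt)_known − 3360 × (depth of known layers): K_A = 104625 − 3360×37.5 = −21375; K_B = 7778.5 − 3360×(1.73 + 3.31) = −9155.9.
Balance: K_A = K_B − x×(3360 − 2800), so x = (K_B − K_A)/(3360 − 2800) = 12219.1/560 = 21.8 km.

21.8 km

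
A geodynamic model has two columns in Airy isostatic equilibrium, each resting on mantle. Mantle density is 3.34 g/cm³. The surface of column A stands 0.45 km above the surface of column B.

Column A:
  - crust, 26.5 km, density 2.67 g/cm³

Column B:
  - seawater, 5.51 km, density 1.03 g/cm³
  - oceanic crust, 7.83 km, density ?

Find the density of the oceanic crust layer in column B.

2.89 g/cm³

Take the compensation level at the base of the deeper column (depth z_c below the surface of column A) and equate Σ ρ_i t_i down to z_c; mantle fills any gap and the z_c terms cancel.
Column A: 26.5×2.67 + (z_c − 26.5)×3.34
Column B: 0.45×0 + 5.51×1.03 + 7.83×ρ + (z_c − 0.45 − 13.34)×3.34
The z_c×3.34 term appears on both sides and cancels. Collect the known terms of each column as K = Σ(ρt)_known − 3.34 × (depth of known layers): K_A = 70.755 − 3.34×26.5 = −17.755; K_B = 5.6753 − 3.34×(0.45 + 13.34) = −40.3833.
Balance: K_A = K_B + 7.83×ρ, so ρ = (K_A − K_B)/7.83 = 22.6283/7.83 = 2.89 g/cm³.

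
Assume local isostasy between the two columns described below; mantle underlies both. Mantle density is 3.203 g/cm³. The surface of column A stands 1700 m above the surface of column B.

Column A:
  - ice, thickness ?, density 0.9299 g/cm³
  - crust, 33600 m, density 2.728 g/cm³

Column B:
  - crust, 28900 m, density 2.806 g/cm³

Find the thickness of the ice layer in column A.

Take the compensation level at the base of the deeper column (depth z_c below the surface of column A) and equate Σ ρ_i t_i down to z_c; mantle fills any gap and the z_c terms cancel.
Column A: x×0.9299 + 33600×2.728 + (z_c − 33600 − x)×3.203
Column B: 1700×0 + 28900×2.806 + (z_c − 1700 − 28900)×3.203
The z_c×3.203 term appears on both sides and cancels. Collect the known terms of each column as K = Σ(ρt)_known − 3.203 × (depth of known layers): K_A = 91660.8 − 3.203×33600 = −15960; K_B = 81093.4 − 3.203×(1700 + 28900) = −16918.4.
Balance: K_A − x×(3.203 − 0.9299) = K_B, so x = (K_A − K_B)/(3.203 − 0.9299) = 958.4/2.2731 = 422 m.

422 m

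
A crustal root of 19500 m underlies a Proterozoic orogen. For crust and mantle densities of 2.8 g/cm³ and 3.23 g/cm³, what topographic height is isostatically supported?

Balancing pressure at the compensation depth: ρ_c h = (ρ_m − ρ_c) r.
h = r (ρ_m − ρ_c) / ρ_c = 19500 m × (3.23 − 2.8) / 2.8 = 2990 m.

2990 m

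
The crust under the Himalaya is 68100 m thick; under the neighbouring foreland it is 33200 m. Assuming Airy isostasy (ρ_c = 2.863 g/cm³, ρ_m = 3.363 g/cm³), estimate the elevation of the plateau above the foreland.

5190 m

Excess crust Δ = 68100 m − 33200 m = 34900 m, split between elevation h and root r with h + r = Δ.
Airy balance ρ_c h = (ρ_m − ρ_c) r gives r = h ρ_c/(ρ_m − ρ_c), so h (1 + ρ_c/(ρ_m − ρ_c)) = Δ, i.e. h = Δ (ρ_m − ρ_c)/ρ_m.
h = 34900 m × 0.5/3.363 = 5190 m.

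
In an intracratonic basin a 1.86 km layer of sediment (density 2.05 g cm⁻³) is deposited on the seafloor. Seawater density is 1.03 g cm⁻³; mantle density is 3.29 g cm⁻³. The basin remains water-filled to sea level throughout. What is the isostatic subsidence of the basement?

0.839 km

Submarine loading: the sediment displaces seawater, and the subsidence is in turn flooded, so s (ρ_m − ρ_w) = t (ρ_sed − ρ_w).
s = 1.86 km × (2.05 − 1.03) / (3.29 − 1.03) = 0.839 km.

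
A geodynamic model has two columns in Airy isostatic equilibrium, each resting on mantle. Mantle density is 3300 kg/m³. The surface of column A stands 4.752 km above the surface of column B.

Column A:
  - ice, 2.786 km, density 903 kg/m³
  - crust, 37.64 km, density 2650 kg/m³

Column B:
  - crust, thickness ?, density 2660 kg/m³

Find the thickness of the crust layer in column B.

24.2 km

Take the compensation level at the base of the deeper column (depth z_c below the surface of column A) and equate Σ ρ_i t_i down to z_c; mantle fills any gap and the z_c terms cancel.
Column A: 2.786×903 + 37.64×2650 + (z_c − 40.426)×3300
Column B: 4.752×0 + x×2660 + (z_c − 4.752 − 0 − x)×3300
The z_c×3300 term appears on both sides and cancels. Collect the known terms of each column as K = Σ(ρt)_known − 3300 × (depth of known layers): K_A = 102261.758 − 3300×40.426 = −31144.042; K_B = 0 − 3300×(4.752 + 0) = −15681.6.
Balance: K_A = K_B − x×(3300 − 2660), so x = (K_B − K_A)/(3300 − 2660) = 15462.4/640 = 24.2 km.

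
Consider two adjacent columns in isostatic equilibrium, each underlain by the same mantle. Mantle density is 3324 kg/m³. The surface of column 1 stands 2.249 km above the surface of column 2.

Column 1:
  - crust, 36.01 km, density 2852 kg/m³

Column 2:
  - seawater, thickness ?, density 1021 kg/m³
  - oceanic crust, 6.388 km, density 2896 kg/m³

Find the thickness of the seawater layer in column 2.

2.95 km

Take the compensation level at the base of the deeper column (depth z_c below the surface of column 1) and equate Σ ρ_i t_i down to z_c; mantle fills any gap and the z_c terms cancel.
Column 1: 36.01×2852 + (z_c − 36.01)×3324
Column 2: 2.249×0 + x×1021 + 6.388×2896 + (z_c − 2.249 − 6.388 − x)×3324
The z_c×3324 term appears on both sides and cancels. Collect the known terms of each column as K = Σ(ρt)_known − 3324 × (depth of known layers): K_1 = 102700.52 − 3324×36.01 = −16996.72; K_2 = 18499.648 − 3324×(2.249 + 6.388) = −10209.74.
Balance: K_1 = K_2 − x×(3324 − 1021), so x = (K_2 − K_1)/(3324 − 1021) = 6786.98/2303 = 2.95 km.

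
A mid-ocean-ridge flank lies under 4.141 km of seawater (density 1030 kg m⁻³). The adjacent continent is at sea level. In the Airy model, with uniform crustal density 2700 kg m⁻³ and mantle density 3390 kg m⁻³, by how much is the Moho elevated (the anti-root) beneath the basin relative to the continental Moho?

By Archimedes' principle applied to the lithosphere: replacing crust with seawater at the top is compensated by replacing crust with mantle at the base: d (ρ_c − ρ_w) = a (ρ_m − ρ_c).
a = d (ρ_c − ρ_w)/(ρ_m − ρ_c) = 4.141 km × 1670/690 = 10 km.

10 km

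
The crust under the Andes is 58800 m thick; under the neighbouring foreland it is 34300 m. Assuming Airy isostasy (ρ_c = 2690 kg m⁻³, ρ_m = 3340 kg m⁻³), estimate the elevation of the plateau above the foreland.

4770 m

Excess crust Δ = 58800 m − 34300 m = 24500 m, split between elevation h and root r with h + r = Δ.
Airy balance ρ_c h = (ρ_m − ρ_c) r gives r = h ρ_c/(ρ_m − ρ_c), so h (1 + ρ_c/(ρ_m − ρ_c)) = Δ, i.e. h = Δ (ρ_m − ρ_c)/ρ_m.
h = 24500 m × 650/3340 = 4770 m.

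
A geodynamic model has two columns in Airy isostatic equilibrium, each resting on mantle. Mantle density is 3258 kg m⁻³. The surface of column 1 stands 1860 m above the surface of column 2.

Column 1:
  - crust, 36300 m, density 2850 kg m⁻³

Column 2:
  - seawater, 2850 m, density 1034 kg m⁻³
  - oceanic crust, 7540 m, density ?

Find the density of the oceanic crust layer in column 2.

Take the compensation level at the base of the deeper column (depth z_c below the surface of column 1) and equate Σ ρ_i t_i down to z_c; mantle fills any gap and the z_c terms cancel.
Column 1: 36300×2850 + (z_c − 36300)×3258
Column 2: 1860×0 + 2850×1034 + 7540×ρ + (z_c − 1860 − 10390)×3258
The z_c×3258 term appears on both sides and cancels. Collect the known terms of each column as K = Σ(ρt)_known − 3258 × (depth of known layers): K_1 = 103455000 − 3258×36300 = −14810400; K_2 = 2946900 − 3258×(1860 + 10390) = −36963600.
Balance: K_1 = K_2 + 7540×ρ, so ρ = (K_1 − K_2)/7540 = 22153200/7540 = 2940 kg m⁻³.

2940 kg m⁻³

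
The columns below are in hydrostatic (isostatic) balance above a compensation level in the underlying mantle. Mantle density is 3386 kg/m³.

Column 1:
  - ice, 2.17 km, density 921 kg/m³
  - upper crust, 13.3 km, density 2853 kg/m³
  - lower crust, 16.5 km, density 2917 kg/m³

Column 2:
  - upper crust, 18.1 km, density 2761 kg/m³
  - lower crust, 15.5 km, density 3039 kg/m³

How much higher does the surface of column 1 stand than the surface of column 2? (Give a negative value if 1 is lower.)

1.03 km

For any compensation level in the mantle, the mantle terms cancel and isostasy reduces to e = (Σt_1 − Σt_2) − (Σ(ρt)_1 − Σ(ρt)_2) / ρ_m.
Σt_1 = 31.97 km; Σt_2 = 33.6 km; Σ(ρt)_1 = 88073.97; Σ(ρt)_2 = 97078.6 (in km·kg/m³).
e = (31.97 − 33.6) − (88073.97 − 97078.6) / 3386 = 1.03 km.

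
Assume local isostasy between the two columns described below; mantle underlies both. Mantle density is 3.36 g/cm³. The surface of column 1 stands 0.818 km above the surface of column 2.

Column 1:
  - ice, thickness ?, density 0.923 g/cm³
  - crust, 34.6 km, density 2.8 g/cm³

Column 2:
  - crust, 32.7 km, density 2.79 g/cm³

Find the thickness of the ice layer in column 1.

0.825 km

Take the compensation level at the base of the deeper column (depth z_c below the surface of column 1) and equate Σ ρ_i t_i down to z_c; mantle fills any gap and the z_c terms cancel.
Column 1: x×0.923 + 34.6×2.8 + (z_c − 34.6 − x)×3.36
Column 2: 0.818×0 + 32.7×2.79 + (z_c − 0.818 − 32.7)×3.36
The z_c×3.36 term appears on both sides and cancels. Collect the known terms of each column as K = Σ(ρt)_known − 3.36 × (depth of known layers): K_1 = 96.88 − 3.36×34.6 = −19.376; K_2 = 91.233 − 3.36×(0.818 + 32.7) = −21.38748.
Balance: K_1 − x×(3.36 − 0.923) = K_2, so x = (K_1 − K_2)/(3.36 − 0.923) = 2.01148/2.437 = 0.825 km.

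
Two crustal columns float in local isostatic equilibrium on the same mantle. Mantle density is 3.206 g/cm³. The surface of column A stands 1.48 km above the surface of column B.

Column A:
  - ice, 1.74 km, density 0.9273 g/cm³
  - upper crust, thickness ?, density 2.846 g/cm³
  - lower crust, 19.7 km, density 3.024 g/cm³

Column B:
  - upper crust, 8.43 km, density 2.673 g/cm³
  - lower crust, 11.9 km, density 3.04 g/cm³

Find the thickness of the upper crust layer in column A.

10.2 km

Take the compensation level at the base of the deeper column (depth z_c below the surface of column A) and equate Σ ρ_i t_i down to z_c; mantle fills any gap and the z_c terms cancel.
Column A: 1.74×0.9273 + x×2.846 + 19.7×3.024 + (z_c − 21.44 − x)×3.206
Column B: 1.48×0 + 8.43×2.673 + 11.9×3.04 + (z_c − 1.48 − 20.33)×3.206
The z_c×3.206 term appears on both sides and cancels. Collect the known terms of each column as K = Σ(ρt)_known − 3.206 × (depth of known layers): K_A = 61.186302 − 3.206×21.44 = −7.550338; K_B = 58.70939 − 3.206×(1.48 + 20.33) = −11.21347.
Balance: K_A − x×(3.206 − 2.846) = K_B, so x = (K_A − K_B)/(3.206 − 2.846) = 3.66313/0.36 = 10.2 km.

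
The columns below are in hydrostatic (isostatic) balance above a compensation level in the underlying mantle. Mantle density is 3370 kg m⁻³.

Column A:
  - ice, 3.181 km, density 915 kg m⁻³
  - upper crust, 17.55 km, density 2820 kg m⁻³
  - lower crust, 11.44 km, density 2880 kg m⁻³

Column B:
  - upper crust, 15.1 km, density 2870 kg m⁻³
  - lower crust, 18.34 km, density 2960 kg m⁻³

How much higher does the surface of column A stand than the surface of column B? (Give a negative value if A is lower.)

2.37 km

For any compensation level in the mantle, the mantle terms cancel and isostasy reduces to e = (Σt_A − Σt_B) − (Σ(ρt)_A − Σ(ρt)_B) / ρ_m.
Σt_A = 32.171 km; Σt_B = 33.44 km; Σ(ρt)_A = 85348.815; Σ(ρt)_B = 97623.4 (in km·kg m⁻³).
e = (32.171 − 33.44) − (85348.815 − 97623.4) / 3370 = 2.37 km.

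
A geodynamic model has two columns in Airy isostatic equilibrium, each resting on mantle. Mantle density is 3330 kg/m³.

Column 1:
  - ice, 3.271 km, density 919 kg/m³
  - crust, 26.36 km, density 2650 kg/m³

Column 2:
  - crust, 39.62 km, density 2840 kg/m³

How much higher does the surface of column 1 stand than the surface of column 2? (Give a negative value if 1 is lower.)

For any compensation level in the mantle, the mantle terms cancel and isostasy reduces to e = (Σt_1 − Σt_2) − (Σ(ρt)_1 − Σ(ρt)_2) / ρ_m.
Σt_1 = 29.631 km; Σt_2 = 39.62 km; Σ(ρt)_1 = 72860.049; Σ(ρt)_2 = 112520.8 (in km·kg/m³).
e = (29.631 − 39.62) − (72860.049 − 112520.8) / 3330 = 1.92 km.

1.92 km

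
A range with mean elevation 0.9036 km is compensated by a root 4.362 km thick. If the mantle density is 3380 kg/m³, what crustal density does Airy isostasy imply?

2800 kg/m³

ρ_c h = (ρ_m − ρ_c) r → ρ_c (h + r) = ρ_m r → ρ_c = ρ_m r / (h + r).
ρ_c = 3380 × 4.362 km / (0.9036 km + 4.362 km) = 2800 kg/m³.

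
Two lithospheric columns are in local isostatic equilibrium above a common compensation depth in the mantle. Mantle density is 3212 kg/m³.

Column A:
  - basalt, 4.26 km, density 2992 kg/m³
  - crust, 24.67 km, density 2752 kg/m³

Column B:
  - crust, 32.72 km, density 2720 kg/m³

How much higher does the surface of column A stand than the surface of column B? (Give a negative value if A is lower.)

−1.19 km

For any compensation level in the mantle, the mantle terms cancel and isostasy reduces to e = (Σt_A − Σt_B) − (Σ(ρt)_A − Σ(ρt)_B) / ρ_m.
Σt_A = 28.93 km; Σt_B = 32.72 km; Σ(ρt)_A = 80637.76; Σ(ρt)_B = 88998.4 (in km·kg/m³).
e = (28.93 − 32.72) − (80637.76 − 88998.4) / 3212 = −1.19 km.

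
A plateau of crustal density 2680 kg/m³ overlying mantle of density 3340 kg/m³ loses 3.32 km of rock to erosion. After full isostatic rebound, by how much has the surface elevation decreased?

0.656 km

Rebound u = e ρ_c/ρ_m = 3.32 km × 2680/3340 = 2.664 km.
Net surface drop = e − u = 3.32 km − 2.664 km = e (ρ_m − ρ_c)/ρ_m = 0.656 km.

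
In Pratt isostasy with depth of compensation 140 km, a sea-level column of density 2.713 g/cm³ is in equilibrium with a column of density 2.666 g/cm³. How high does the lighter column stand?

2.47 km

ρ_ref D = ρ (D + h) → h = D (ρ_ref − ρ)/ρ.
h = 140 km × (2.713 − 2.666)/2.666 = 2.47 km.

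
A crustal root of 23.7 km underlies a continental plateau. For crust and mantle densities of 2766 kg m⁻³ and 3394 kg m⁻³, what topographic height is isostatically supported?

Balancing pressure at the compensation depth: ρ_c h = (ρ_m − ρ_c) r.
h = r (ρ_m − ρ_c) / ρ_c = 23.7 km × (3394 − 2766) / 2766 = 5.38 km.

5.38 km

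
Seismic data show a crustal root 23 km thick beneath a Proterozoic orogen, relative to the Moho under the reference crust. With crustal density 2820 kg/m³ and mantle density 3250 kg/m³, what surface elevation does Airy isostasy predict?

For local isostatic compensation: ρ_c h = (ρ_m − ρ_c) r.
h = r (ρ_m − ρ_c) / ρ_c = 23 km × (3250 − 2820) / 2820 = 3.51 km.

3.51 km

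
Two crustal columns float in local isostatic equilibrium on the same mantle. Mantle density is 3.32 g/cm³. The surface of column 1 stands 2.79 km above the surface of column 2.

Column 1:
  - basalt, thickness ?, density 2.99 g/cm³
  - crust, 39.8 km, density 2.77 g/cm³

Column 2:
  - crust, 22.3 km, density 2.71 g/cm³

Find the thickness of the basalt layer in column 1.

Take the compensation level at the base of the deeper column (depth z_c below the surface of column 1) and equate Σ ρ_i t_i down to z_c; mantle fills any gap and the z_c terms cancel.
Column 1: x×2.99 + 39.8×2.77 + (z_c − 39.8 − x)×3.32
Column 2: 2.79×0 + 22.3×2.71 + (z_c − 2.79 − 22.3)×3.32
The z_c×3.32 term appears on both sides and cancels. Collect the known terms of each column as K = Σ(ρt)_known − 3.32 × (depth of known layers): K_1 = 110.246 − 3.32×39.8 = −21.89; K_2 = 60.433 − 3.32×(2.79 + 22.3) = −22.8658.
Balance: K_1 − x×(3.32 − 2.99) = K_2, so x = (K_1 − K_2)/(3.32 − 2.99) = 0.9758/0.33 = 2.96 km.

2.96 km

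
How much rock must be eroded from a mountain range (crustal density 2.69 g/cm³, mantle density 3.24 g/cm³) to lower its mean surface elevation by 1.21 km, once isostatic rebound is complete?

7.13 km

Net drop Δ = e − u = e − e ρ_c/ρ_m = e (ρ_m − ρ_c)/ρ_m.
e = Δ ρ_m/(ρ_m − ρ_c) = 1.21 km × 3.24/0.55 = 7.13 km.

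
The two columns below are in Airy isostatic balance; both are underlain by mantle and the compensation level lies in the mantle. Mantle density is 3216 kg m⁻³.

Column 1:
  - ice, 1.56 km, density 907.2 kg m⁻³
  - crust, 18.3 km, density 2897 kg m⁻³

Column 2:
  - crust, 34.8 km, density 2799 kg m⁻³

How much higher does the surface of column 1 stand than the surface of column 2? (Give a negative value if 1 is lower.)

−1.58 km

For any compensation level in the mantle, the mantle terms cancel and isostasy reduces to e = (Σt_1 − Σt_2) − (Σ(ρt)_1 − Σ(ρt)_2) / ρ_m.
Σt_1 = 19.86 km; Σt_2 = 34.8 km; Σ(ρt)_1 = 54430.332; Σ(ρt)_2 = 97405.2 (in km·kg m⁻³).
e = (19.86 − 34.8) − (54430.332 − 97405.2) / 3216 = −1.58 km.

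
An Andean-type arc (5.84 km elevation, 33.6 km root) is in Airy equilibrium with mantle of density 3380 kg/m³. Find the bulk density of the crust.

2880 kg/m³

ρ_c h = (ρ_m − ρ_c) r → ρ_c (h + r) = ρ_m r → ρ_c = ρ_m r / (h + r).
ρ_c = 3380 × 33.6 km / (5.84 km + 33.6 km) = 2880 kg/m³.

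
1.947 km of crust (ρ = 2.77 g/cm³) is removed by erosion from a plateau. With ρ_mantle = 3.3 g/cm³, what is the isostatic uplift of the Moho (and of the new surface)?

Unloading: uplift u = e ρ_c/ρ_m = 1.947 km × 2.77/3.3 = 1.63 km.

1.63 km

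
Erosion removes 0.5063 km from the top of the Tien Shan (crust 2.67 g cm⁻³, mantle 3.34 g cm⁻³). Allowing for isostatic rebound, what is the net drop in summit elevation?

0.102 km

Rebound u = e ρ_c/ρ_m = 0.5063 km × 2.67/3.34 = 0.4047 km.
Net surface drop = e − u = 0.5063 km − 0.4047 km = e (ρ_m − ρ_c)/ρ_m = 0.102 km.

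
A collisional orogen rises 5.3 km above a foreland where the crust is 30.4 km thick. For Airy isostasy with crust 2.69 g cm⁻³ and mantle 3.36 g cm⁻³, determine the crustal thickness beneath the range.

Root depth r = h ρ_c / (ρ_m − ρ_c) = 5.3 km × 2.69 / 0.67 = 21.28 km.
Total thickness = T + h + r = 30.4 km + 5.3 km + 21.28 km = 57 km.

57 km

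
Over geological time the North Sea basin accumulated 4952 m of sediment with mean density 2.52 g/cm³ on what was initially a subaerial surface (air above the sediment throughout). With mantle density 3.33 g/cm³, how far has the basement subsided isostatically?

3750 m

Subaerial load: s = t ρ_sed / ρ_m = 4952 m × 2.52/3.33 = 3750 m.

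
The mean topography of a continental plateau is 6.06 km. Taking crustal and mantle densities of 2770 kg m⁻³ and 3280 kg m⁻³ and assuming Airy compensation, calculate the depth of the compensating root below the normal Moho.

32.9 km

In Airy isostatic equilibrium: the weight of the topography is balanced by the buoyancy of the root, ρ_c h = (ρ_m − ρ_c) r.
r = h · ρ_c / (ρ_m − ρ_c) = 6.06 km × 2770 / (3280 − 2770) = 32.9 km.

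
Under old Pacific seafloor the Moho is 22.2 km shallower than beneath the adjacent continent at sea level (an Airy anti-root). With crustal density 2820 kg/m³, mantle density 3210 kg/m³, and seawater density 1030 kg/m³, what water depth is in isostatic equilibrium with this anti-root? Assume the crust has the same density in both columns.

Replacing a thickness d of crust by seawater at the top must be balanced by replacing crust with mantle at the base: d (ρ_c − ρ_w) = a (ρ_m − ρ_c).
d = a (ρ_m − ρ_c)/(ρ_c − ρ_w) = 22.2 km × 390/1790 = 4.84 km.

4.84 km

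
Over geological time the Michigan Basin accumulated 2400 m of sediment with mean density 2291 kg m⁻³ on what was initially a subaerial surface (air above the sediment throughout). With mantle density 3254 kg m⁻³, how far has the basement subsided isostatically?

Subaerial load: s = t ρ_sed / ρ_m = 2400 m × 2291/3254 = 1690 m.

1690 m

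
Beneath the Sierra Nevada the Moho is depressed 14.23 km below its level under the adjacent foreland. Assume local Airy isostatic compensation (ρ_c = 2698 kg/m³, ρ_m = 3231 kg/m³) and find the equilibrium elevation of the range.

For local isostatic compensation: ρ_c h = (ρ_m − ρ_c) r.
h = r (ρ_m − ρ_c) / ρ_c = 14.23 km × (3231 − 2698) / 2698 = 2.81 km.

2.81 km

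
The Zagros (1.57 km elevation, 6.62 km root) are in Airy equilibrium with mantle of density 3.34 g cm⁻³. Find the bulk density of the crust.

ρ_c h = (ρ_m − ρ_c) r → ρ_c (h + r) = ρ_m r → ρ_c = ρ_m r / (h + r).
ρ_c = 3.34 × 6.62 km / (1.57 km + 6.62 km) = 2.7 g cm⁻³.

2.7 g cm⁻³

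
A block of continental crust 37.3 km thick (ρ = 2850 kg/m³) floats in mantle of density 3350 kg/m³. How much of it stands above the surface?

Floating equilibrium: submerged depth d = t ρ_obj/ρ_fluid = 37.3 km × 2850/3350 = 31.73 km.
Freeboard = t − d = 37.3 km − 31.73 km = 5.57 km.

5.57 km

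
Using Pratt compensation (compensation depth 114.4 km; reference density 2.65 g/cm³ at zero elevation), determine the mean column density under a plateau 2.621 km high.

2.59 g/cm³

Pratt balance: ρ_ref D = ρ (D + h).
ρ = ρ_ref D/(D + h) = 2.65 × 114.4 km/(114.4 km + 2.621 km) = 2.59 g/cm³.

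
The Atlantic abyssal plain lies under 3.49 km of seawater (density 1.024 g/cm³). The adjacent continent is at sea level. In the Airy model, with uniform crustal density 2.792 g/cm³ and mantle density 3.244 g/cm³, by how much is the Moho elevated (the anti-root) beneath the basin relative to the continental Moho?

For local isostatic compensation: replacing crust with seawater at the top is compensated by replacing crust with mantle at the base: d (ρ_c − ρ_w) = a (ρ_m − ρ_c).
a = d (ρ_c − ρ_w)/(ρ_m − ρ_c) = 3.49 km × 1.768/0.452 = 13.7 km.

13.7 km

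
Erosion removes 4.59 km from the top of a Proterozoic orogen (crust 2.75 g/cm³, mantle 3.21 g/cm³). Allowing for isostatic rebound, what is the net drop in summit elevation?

0.658 km

Rebound u = e ρ_c/ρ_m = 4.59 km × 2.75/3.21 = 3.932 km.
Net surface drop = e − u = 4.59 km − 3.932 km = e (ρ_m − ρ_c)/ρ_m = 0.658 km.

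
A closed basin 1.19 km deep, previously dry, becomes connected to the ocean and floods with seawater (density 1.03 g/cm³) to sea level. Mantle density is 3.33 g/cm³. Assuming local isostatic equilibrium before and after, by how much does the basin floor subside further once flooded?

After flooding the water column is d + s deep. Its weight must equal the weight of mantle displaced by the extra subsidence s: (d + s) ρ_w = s ρ_m.
s = d ρ_w / (ρ_m − ρ_w) = 1.19 km × 1.03/(3.33 − 1.03) = 0.533 km.

0.533 km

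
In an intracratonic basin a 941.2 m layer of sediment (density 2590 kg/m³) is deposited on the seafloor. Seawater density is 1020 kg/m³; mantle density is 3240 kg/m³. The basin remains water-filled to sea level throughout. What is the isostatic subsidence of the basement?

Submarine loading: the sediment displaces seawater, and the subsidence is in turn flooded, so s (ρ_m − ρ_w) = t (ρ_sed − ρ_w).
s = 941.2 m × (2590 − 1020) / (3240 − 1020) = 666 m.

666 m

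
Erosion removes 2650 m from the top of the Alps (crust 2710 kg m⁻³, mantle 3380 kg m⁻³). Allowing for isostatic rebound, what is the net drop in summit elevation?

Rebound u = e ρ_c/ρ_m = 2650 m × 2710/3380 = 2125 m.
Net surface drop = e − u = 2650 m − 2125 m = e (ρ_m − ρ_c)/ρ_m = 525 m.

525 m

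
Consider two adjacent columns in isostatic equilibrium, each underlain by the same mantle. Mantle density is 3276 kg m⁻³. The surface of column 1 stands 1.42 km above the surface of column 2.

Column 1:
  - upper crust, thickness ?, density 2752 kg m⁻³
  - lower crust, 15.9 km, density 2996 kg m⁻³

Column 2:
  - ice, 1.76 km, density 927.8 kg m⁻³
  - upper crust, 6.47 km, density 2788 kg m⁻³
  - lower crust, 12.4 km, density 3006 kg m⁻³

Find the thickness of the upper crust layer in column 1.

20.7 km

Take the compensation level at the base of the deeper column (depth z_c below the surface of column 1) and equate Σ ρ_i t_i down to z_c; mantle fills any gap and the z_c terms cancel.
Column 1: x×2752 + 15.9×2996 + (z_c − 15.9 − x)×3276
Column 2: 1.42×0 + 1.76×927.8 + 6.47×2788 + 12.4×3006 + (z_c − 1.42 − 20.63)×3276
The z_c×3276 term appears on both sides and cancels. Collect the known terms of each column as K = Σ(ρt)_known − 3276 × (depth of known layers): K_1 = 47636.4 − 3276×15.9 = −4452; K_2 = 56945.688 − 3276×(1.42 + 20.63) = −15290.112.
Balance: K_1 − x×(3276 − 2752) = K_2, so x = (K_1 − K_2)/(3276 − 2752) = 10838.1/524 = 20.7 km.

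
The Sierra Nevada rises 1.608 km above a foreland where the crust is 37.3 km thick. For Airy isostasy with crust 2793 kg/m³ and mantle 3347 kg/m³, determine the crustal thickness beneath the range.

Root depth r = h ρ_c / (ρ_m − ρ_c) = 1.608 km × 2793 / 554 = 8.107 km.
Total thickness = T + h + r = 37.3 km + 1.608 km + 8.107 km = 47 km.

47 km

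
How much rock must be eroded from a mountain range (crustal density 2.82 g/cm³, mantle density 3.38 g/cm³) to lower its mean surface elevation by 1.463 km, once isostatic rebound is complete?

8.83 km

Net drop Δ = e − u = e − e ρ_c/ρ_m = e (ρ_m − ρ_c)/ρ_m.
e = Δ ρ_m/(ρ_m − ρ_c) = 1.463 km × 3.38/0.56 = 8.83 km.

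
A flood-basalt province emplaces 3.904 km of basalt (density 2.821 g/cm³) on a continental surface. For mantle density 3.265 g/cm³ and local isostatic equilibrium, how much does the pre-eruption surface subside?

Subaerial loading: s = t ρ_load / ρ_m.
s = 3.904 km × 2.821/3.265 = 3.37 km.

3.37 km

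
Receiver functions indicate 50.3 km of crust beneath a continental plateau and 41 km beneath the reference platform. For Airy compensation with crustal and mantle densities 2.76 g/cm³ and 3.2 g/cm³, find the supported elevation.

1.28 km

Excess crust Δ = 50.3 km − 41 km = 9.3 km, split between elevation h and root r with h + r = Δ.
Airy balance ρ_c h = (ρ_m − ρ_c) r gives r = h ρ_c/(ρ_m − ρ_c), so h (1 + ρ_c/(ρ_m − ρ_c)) = Δ, i.e. h = Δ (ρ_m − ρ_c)/ρ_m.
h = 9.3 km × 0.44/3.2 = 1.28 km.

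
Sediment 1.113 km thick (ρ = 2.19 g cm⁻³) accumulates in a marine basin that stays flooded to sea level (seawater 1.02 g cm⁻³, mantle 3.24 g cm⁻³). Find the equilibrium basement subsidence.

Submarine loading: the sediment displaces seawater, and the subsidence is in turn flooded, so s (ρ_m − ρ_w) = t (ρ_sed − ρ_w).
s = 1.113 km × (2.19 − 1.02) / (3.24 − 1.02) = 0.587 km.

0.587 km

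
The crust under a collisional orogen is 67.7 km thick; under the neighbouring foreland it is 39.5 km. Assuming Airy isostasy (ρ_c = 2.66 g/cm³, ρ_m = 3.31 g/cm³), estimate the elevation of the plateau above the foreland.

5.54 km

Excess crust Δ = 67.7 km − 39.5 km = 28.2 km, split between elevation h and root r with h + r = Δ.
Airy balance ρ_c h = (ρ_m − ρ_c) r gives r = h ρ_c/(ρ_m − ρ_c), so h (1 + ρ_c/(ρ_m − ρ_c)) = Δ, i.e. h = Δ (ρ_m − ρ_c)/ρ_m.
h = 28.2 km × 0.65/3.31 = 5.54 km.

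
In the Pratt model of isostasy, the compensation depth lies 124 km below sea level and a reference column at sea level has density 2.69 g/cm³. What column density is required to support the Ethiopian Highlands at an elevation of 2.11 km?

Pratt balance: ρ_ref D = ρ (D + h).
ρ = ρ_ref D/(D + h) = 2.69 × 124 km/(124 km + 2.11 km) = 2.64 g/cm³.

2.64 g/cm³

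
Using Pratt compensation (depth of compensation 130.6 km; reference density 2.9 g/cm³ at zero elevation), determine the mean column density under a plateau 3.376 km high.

Pratt balance: ρ_ref D = ρ (D + h).
ρ = ρ_ref D/(D + h) = 2.9 × 130.6 km/(130.6 km + 3.376 km) = 2.83 g/cm³.

2.83 g/cm³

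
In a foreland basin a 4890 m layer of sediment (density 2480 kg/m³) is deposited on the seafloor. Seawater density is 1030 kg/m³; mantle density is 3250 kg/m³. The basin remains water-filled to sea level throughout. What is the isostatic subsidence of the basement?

3190 m

Submarine loading: the sediment displaces seawater, and the subsidence is in turn flooded, so s (ρ_m − ρ_w) = t (ρ_sed − ρ_w).
s = 4890 m × (2480 − 1030) / (3250 − 1030) = 3190 m.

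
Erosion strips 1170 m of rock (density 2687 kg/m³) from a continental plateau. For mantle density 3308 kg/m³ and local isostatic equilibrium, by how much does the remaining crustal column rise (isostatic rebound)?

950 m

Unloading: uplift u = e ρ_c/ρ_m = 1170 m × 2687/3308 = 950 m.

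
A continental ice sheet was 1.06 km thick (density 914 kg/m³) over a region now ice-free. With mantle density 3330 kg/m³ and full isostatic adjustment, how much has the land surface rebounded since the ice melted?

0.291 km

Removing the load lets mantle flow back in; uplift u satisfies ρ_ice t = ρ_m u.
u = t ρ_ice/ρ_m = 1.06 km × 914/3330 = 0.291 km.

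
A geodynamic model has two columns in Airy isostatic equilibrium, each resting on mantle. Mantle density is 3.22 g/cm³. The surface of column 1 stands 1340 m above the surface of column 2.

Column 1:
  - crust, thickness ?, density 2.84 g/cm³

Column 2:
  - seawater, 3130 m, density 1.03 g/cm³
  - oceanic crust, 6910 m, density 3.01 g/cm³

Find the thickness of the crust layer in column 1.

33200 m

Take the compensation level at the base of the deeper column (depth z_c below the surface of column 1) and equate Σ ρ_i t_i down to z_c; mantle fills any gap and the z_c terms cancel.
Column 1: x×2.84 + (z_c − 0 − x)×3.22
Column 2: 1340×0 + 3130×1.03 + 6910×3.01 + (z_c − 1340 − 10040)×3.22
The z_c×3.22 term appears on both sides and cancels. Collect the known terms of each column as K = Σ(ρt)_known − 3.22 × (depth of known layers): K_1 = 0 − 3.22×0 = 0; K_2 = 24023 − 3.22×(1340 + 10040) = −12620.6.
Balance: K_1 − x×(3.22 − 2.84) = K_2, so x = (K_1 − K_2)/(3.22 − 2.84) = 12620.6/0.38 = 33200 m.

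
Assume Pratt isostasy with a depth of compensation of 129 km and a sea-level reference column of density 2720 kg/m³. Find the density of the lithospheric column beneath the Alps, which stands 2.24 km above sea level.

2670 kg/m³

Pratt balance: ρ_ref D = ρ (D + h).
ρ = ρ_ref D/(D + h) = 2720 × 129 km/(129 km + 2.24 km) = 2670 kg/m³.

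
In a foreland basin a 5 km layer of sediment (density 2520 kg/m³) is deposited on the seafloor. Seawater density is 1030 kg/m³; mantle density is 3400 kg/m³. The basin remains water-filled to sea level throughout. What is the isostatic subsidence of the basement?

Submarine loading: the sediment displaces seawater, and the subsidence is in turn flooded, so s (ρ_m − ρ_w) = t (ρ_sed − ρ_w).
s = 5 km × (2520 − 1030) / (3400 − 1030) = 3.14 km.

3.14 km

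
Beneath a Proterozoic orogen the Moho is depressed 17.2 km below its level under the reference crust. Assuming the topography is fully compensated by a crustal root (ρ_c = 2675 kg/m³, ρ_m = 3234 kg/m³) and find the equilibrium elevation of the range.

Equating mass per unit area of the two columns: ρ_c h = (ρ_m − ρ_c) r.
h = r (ρ_m − ρ_c) / ρ_c = 17.2 km × (3234 − 2675) / 2675 = 3.59 km.

3.59 km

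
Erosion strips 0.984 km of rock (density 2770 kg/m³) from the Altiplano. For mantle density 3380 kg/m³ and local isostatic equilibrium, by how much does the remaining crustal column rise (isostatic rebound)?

0.806 km

Unloading: uplift u = e ρ_c/ρ_m = 0.984 km × 2770/3380 = 0.806 km.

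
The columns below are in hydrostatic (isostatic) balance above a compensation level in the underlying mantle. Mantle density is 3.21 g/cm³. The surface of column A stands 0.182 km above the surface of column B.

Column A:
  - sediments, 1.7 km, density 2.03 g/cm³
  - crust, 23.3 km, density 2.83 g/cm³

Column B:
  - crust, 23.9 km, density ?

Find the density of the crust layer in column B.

Take the compensation level at the base of the deeper column (depth z_c below the surface of column A) and equate Σ ρ_i t_i down to z_c; mantle fills any gap and the z_c terms cancel.
Column A: 1.7×2.03 + 23.3×2.83 + (z_c − 25)×3.21
Column B: 0.182×0 + 23.9×ρ + (z_c − 0.182 − 23.9)×3.21
The z_c×3.21 term appears on both sides and cancels. Collect the known terms of each column as K = Σ(ρt)_known − 3.21 × (depth of known layers): K_A = 69.39 − 3.21×25 = −10.86; K_B = 0 − 3.21×(0.182 + 23.9) = −77.30322.
Balance: K_A = K_B + 23.9×ρ, so ρ = (K_A − K_B)/23.9 = 66.4432/23.9 = 2.78 g/cm³.

2.78 g/cm³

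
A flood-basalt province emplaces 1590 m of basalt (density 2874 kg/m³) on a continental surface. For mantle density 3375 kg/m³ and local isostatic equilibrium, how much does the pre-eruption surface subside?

1350 m

Subaerial loading: s = t ρ_load / ρ_m.
s = 1590 m × 2874/3375 = 1350 m.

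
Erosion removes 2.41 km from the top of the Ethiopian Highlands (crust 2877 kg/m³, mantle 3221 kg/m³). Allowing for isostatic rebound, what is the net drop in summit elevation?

Rebound u = e ρ_c/ρ_m = 2.41 km × 2877/3221 = 2.153 km.
Net surface drop = e − u = 2.41 km − 2.153 km = e (ρ_m − ρ_c)/ρ_m = 0.257 km.

0.257 km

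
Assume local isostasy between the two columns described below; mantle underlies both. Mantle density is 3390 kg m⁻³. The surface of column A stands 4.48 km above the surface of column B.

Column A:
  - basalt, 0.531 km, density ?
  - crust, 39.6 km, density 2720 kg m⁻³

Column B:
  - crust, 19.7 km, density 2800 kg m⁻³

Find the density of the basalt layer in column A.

2870 kg m⁻³

Take the compensation level at the base of the deeper column (depth z_c below the surface of column A) and equate Σ ρ_i t_i down to z_c; mantle fills any gap and the z_c terms cancel.
Column A: 0.531×ρ + 39.6×2720 + (z_c − 40.131)×3390
Column B: 4.48×0 + 19.7×2800 + (z_c − 4.48 − 19.7)×3390
The z_c×3390 term appears on both sides and cancels. Collect the known terms of each column as K = Σ(ρt)_known − 3390 × (depth of known layers): K_A = 107712 − 3390×40.131 = −28332.09; K_B = 55160 − 3390×(4.48 + 19.7) = −26810.2.
Balance: K_A + 0.531×ρ = K_B, so ρ = (K_B − K_A)/0.531 = 1521.89/0.531 = 2870 kg m⁻³.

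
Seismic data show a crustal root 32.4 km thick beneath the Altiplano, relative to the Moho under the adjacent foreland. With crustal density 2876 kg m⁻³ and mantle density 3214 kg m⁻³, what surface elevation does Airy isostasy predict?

For local isostatic compensation: ρ_c h = (ρ_m − ρ_c) r.
h = r (ρ_m − ρ_c) / ρ_c = 32.4 km × (3214 − 2876) / 2876 = 3.81 km.

3.81 km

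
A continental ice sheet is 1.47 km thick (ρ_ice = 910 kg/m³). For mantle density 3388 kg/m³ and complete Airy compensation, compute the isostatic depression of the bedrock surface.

0.395 km

For local isostatic compensation: the ice load ρ_ice t is balanced by mantle displaced below, ρ_m s.
s = t ρ_ice / ρ_m = 1.47 km × 910/3388 = 0.395 km.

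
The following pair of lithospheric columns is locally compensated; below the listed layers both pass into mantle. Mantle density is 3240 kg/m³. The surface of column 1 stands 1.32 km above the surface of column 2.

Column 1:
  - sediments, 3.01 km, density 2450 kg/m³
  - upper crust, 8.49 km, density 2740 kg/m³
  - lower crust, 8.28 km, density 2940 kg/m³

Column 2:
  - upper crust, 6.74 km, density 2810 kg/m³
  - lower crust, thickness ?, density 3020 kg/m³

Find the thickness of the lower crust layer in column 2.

8.78 km

Take the compensation level at the base of the deeper column (depth z_c below the surface of column 1) and equate Σ ρ_i t_i down to z_c; mantle fills any gap and the z_c terms cancel.
Column 1: 3.01×2450 + 8.49×2740 + 8.28×2940 + (z_c − 19.78)×3240
Column 2: 1.32×0 + 6.74×2810 + x×3020 + (z_c − 1.32 − 6.74 − x)×3240
The z_c×3240 term appears on both sides and cancels. Collect the known terms of each column as K = Σ(ρt)_known − 3240 × (depth of known layers): K_1 = 54980.3 − 3240×19.78 = −9106.9; K_2 = 18939.4 − 3240×(1.32 + 6.74) = −7175.
Balance: K_1 = K_2 − x×(3240 − 3020), so x = (K_2 − K_1)/(3240 − 3020) = 1931.9/220 = 8.78 km.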